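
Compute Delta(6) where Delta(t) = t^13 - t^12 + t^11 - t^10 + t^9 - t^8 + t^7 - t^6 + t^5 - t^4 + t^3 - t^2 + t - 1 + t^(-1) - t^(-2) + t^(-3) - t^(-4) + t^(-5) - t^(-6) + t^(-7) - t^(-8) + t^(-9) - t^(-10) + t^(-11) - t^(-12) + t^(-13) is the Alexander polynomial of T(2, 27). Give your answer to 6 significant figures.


Substituting t = 6 into Delta(t) = t^13 - t^12 + t^11 - t^10 + t^9 - t^8 + t^7 - t^6 + t^5 - t^4 + t^3 - t^2 + t - 1 + t^(-1) - t^(-2) + t^(-3) - t^(-4) + t^(-5) - t^(-6) + t^(-7) - t^(-8) + t^(-9) - t^(-10) + t^(-11) - t^(-12) + t^(-13):
Term values: (13060694016) + (-2176782336) + (362797056) + (-60466176) + (10077696) + (-1679616) + (279936) + (-46656) + (7776) + (-1296) + (216) + (-36) + (6) + (-1) + (0.166667) + (-0.0277778) + (0.00462963) + (-0.000771605) + (0.000128601) + (-2.14335e-05) + (3.57225e-06) + (-5.95374e-07) + (9.9229e-08) + (-1.65382e-08) + (2.75636e-09) + (-4.59394e-10) + (7.65656e-11)
Sum = 1.119488059e+10
Rounded to 6 significant figures: 1.11949e+10

1.11949e+10


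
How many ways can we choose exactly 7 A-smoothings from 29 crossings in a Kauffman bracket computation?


We choose which 7 of 29 crossings get A-smoothings.
C(29, 7) = 29! / (7! * 22!)
= 1560780

1560780


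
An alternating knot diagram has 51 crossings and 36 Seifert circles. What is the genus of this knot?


For alternating knots, g = (c - s + 1)/2.
= (51 - 36 + 1)/2
= 16/2 = 8

8


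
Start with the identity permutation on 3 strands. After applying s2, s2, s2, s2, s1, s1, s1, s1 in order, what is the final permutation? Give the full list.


Starting with identity [1, 2, 3].
Apply generators in sequence:
  After s2: [1, 3, 2]
  After s2: [1, 2, 3]
  After s2: [1, 3, 2]
  After s2: [1, 2, 3]
  After s1: [2, 1, 3]
  After s1: [1, 2, 3]
  After s1: [2, 1, 3]
  After s1: [1, 2, 3]
Final permutation: [1, 2, 3]

[1, 2, 3]


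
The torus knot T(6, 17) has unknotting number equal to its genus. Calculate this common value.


For a torus knot T(p,q), both the unknotting number and genus equal (p-1)(q-1)/2.
= (6-1)(17-1)/2
= 5*16/2
= 80/2 = 40

40


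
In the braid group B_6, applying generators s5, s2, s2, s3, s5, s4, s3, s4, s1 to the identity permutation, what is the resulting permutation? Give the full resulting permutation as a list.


Starting with identity [1, 2, 3, 4, 5, 6].
Apply generators in sequence:
  After s5: [1, 2, 3, 4, 6, 5]
  After s2: [1, 3, 2, 4, 6, 5]
  After s2: [1, 2, 3, 4, 6, 5]
  After s3: [1, 2, 4, 3, 6, 5]
  After s5: [1, 2, 4, 3, 5, 6]
  After s4: [1, 2, 4, 5, 3, 6]
  After s3: [1, 2, 5, 4, 3, 6]
  After s4: [1, 2, 5, 3, 4, 6]
  After s1: [2, 1, 5, 3, 4, 6]
Final permutation: [2, 1, 5, 3, 4, 6]

[2, 1, 5, 3, 4, 6]


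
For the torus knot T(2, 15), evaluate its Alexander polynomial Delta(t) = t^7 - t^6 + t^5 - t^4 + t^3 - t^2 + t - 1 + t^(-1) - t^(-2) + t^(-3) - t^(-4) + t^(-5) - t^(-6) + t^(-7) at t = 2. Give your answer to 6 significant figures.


Substituting t = 2 into Delta(t) = t^7 - t^6 + t^5 - t^4 + t^3 - t^2 + t - 1 + t^(-1) - t^(-2) + t^(-3) - t^(-4) + t^(-5) - t^(-6) + t^(-7):
Term values: (128) + (-64) + (32) + (-16) + (8) + (-4) + (2) + (-1) + (0.5) + (-0.25) + (0.125) + (-0.0625) + (0.03125) + (-0.015625) + (0.0078125)
Sum = 85.3359375
Rounded to 6 significant figures: 85.3359

85.3359


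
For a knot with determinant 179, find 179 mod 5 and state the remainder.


Step 1: A knot is p-colorable if and only if p divides its determinant.
Step 2: Compute 179 mod 5.
179 = 35 * 5 + 4
Step 3: 179 mod 5 = 4
Step 4: The knot is 5-colorable: no

4


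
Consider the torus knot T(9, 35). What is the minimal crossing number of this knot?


For a torus knot T(p, q) with gcd(p,q)=1,
the crossing number is min(p*(q-1), q*(p-1)).
p*(q-1) = 9*34 = 306
q*(p-1) = 35*8 = 280
min(306, 280) = 280

280


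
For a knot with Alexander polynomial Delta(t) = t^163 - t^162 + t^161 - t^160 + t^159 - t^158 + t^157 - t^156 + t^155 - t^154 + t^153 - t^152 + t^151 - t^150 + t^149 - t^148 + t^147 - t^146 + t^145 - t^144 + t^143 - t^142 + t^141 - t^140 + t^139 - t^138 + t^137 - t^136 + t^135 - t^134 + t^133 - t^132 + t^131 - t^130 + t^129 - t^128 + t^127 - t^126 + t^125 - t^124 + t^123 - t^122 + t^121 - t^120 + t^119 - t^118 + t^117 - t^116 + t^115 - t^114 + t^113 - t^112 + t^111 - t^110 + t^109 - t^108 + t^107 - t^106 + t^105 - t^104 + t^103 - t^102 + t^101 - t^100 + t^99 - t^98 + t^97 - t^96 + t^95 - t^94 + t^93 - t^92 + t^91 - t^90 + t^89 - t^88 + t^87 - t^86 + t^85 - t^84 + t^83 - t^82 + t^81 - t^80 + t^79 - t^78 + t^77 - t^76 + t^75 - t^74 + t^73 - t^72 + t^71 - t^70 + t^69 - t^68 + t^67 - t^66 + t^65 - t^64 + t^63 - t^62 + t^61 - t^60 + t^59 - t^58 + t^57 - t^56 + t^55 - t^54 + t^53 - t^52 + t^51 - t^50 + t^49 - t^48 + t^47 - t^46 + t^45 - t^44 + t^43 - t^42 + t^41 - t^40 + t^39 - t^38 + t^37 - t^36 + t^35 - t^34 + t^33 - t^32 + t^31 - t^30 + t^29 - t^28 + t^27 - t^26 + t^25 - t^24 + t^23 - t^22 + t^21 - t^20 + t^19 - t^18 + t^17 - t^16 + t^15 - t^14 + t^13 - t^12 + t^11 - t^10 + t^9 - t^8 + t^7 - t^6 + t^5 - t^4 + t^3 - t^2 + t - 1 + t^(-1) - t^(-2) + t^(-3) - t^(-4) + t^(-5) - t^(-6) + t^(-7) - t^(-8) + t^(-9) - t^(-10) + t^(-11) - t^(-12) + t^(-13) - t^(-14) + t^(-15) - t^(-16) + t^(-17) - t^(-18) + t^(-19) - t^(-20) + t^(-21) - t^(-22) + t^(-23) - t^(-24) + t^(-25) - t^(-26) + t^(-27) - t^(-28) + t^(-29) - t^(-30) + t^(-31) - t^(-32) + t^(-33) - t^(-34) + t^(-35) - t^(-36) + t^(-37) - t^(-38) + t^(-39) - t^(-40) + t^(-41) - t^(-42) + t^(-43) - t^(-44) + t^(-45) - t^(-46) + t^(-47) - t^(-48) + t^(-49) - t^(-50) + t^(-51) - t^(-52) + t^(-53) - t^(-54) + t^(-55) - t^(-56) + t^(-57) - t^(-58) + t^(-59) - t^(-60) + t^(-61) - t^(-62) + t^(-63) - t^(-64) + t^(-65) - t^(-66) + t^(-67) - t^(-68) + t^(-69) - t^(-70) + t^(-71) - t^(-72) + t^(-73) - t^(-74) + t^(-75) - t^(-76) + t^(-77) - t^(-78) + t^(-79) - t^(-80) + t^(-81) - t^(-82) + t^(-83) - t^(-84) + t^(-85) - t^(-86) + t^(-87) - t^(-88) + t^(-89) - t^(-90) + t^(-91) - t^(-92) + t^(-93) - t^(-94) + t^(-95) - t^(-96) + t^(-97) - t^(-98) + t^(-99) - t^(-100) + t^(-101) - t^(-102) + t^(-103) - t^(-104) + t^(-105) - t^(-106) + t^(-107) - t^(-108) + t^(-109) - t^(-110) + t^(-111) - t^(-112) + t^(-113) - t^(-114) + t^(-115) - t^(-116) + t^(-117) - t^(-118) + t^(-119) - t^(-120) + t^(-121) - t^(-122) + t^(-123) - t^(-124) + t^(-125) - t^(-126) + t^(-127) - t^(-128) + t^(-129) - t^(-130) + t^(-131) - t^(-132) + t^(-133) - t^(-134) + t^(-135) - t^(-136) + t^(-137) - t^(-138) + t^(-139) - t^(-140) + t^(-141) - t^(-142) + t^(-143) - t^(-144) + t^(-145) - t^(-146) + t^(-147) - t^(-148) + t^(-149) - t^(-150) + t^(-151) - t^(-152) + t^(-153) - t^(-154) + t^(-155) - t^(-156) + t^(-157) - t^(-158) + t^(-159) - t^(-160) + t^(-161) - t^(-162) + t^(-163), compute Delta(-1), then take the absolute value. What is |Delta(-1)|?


Step 1: The polynomial has 327 terms with alternating signs, exponents from 163 down to -163.
Step 2: Substitute t = -1. The i-th term has coefficient (-1)^i and exponent (m-i),
  so its value is (-1)^i * (-1)^(m-i) = (-1)^m = -1 for every i.
Step 3: All 327 terms equal -1, so Delta(-1) = 327 * (-1) = -327
Step 4: |Delta(-1)| = 327

327


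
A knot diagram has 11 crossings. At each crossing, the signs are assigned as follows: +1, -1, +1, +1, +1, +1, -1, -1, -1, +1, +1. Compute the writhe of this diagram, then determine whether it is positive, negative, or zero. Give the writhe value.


Step 1: Count positive crossings (+1).
Positive crossings: 7
Step 2: Count negative crossings (-1).
Negative crossings: 4
Step 3: Writhe = (positive) - (negative)
w = 7 - 4 = 3
Step 4: |w| = 3, and w is positive

3


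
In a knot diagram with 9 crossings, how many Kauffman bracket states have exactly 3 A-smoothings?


We choose which 3 of 9 crossings get A-smoothings.
C(9, 3) = 9! / (3! * 6!)
= 84

84


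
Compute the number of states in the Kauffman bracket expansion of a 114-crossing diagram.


Each crossing contributes 2 choices (A-smoothing or B-smoothing).
Total states = 2^114 = 20769187434139310514121985316880384

20769187434139310514121985316880384


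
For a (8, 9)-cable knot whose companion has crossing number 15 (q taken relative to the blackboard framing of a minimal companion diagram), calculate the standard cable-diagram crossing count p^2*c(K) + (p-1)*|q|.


Step 1: Each of the c(K) crossings of the companion diagram becomes p*p = p^2 crossings among the p parallel strands, and each of the |q| twists s_1 s_2 ... s_(p-1) adds (p-1) crossings.
  Crossings = p^2 * c(K) + (p-1)*|q|
Step 2: = 8^2 * 15 + (8-1)*9
Step 3: = 64*15 + 7*9
Step 4: = 960 + 63 = 1023

1023


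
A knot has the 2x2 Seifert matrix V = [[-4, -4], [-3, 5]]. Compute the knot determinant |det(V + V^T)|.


Step 1: Form V + V^T where V = [[-4, -4], [-3, 5]]
  V^T = [[-4, -3], [-4, 5]]
  V + V^T = [[-8, -7], [-7, 10]]
Step 2: det(V + V^T) = (-8)*10 - (-7)*(-7)
  = -80 - 49 = -129
Step 3: Knot determinant = |det(V + V^T)| = |-129| = 129

129


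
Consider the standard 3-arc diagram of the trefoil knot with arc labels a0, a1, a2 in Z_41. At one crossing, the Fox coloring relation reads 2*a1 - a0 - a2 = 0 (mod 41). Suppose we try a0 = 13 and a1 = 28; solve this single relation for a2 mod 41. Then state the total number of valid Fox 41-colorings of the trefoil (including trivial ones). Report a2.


Step 1: Apply the given crossing relation 2*a1 - a0 - a2 = 0 (mod 41).
  a2 = 2*a1 - a0 mod 41
  a2 = 2*28 - 13 mod 41
  a2 = 56 - 13 mod 41
  a2 = 43 mod 41 = 2
Step 2: The trefoil has determinant 3.
  Number of Fox p-colorings (p prime) is p^2 if p = 3, else p.
  Since 41 does not divide 3, only trivial (constant) colorings exist.
  (So the trial a0 = 13, a1 = 28 with a0 != a1 does NOT extend to a valid coloring of the whole trefoil: the other two crossing relations require 3*(a1 - a0) = 0 (mod 41), which fails.)
  Total colorings = 41
Step 3: a2 = 2, total Fox 41-colorings = 41

2


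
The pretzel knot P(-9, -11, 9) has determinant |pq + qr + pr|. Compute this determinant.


Step 1: Compute pq + qr + pr.
pq = (-9)*(-11) = 99
qr = (-11)*9 = -99
pr = (-9)*9 = -81
pq + qr + pr = 99 + (-99) + (-81) = -81
Step 2: Take absolute value.
det(P(-9,-11,9)) = |-81| = 81

81


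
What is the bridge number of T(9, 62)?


The bridge number of T(p,q) is min(p,q).
min(9, 62) = 9

9


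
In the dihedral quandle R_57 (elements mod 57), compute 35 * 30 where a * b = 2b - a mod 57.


35 * 30 = 2*30 - 35 mod 57
= 60 - 35 mod 57
= 25 mod 57 = 25

25


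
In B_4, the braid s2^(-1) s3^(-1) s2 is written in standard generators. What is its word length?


The word length counts the number of generators (including inverses).
Listing each generator: s2^(-1), s3^(-1), s2
There are 3 generators in this braid word.

3


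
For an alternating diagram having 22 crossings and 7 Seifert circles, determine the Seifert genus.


For alternating knots, g = (c - s + 1)/2.
= (22 - 7 + 1)/2
= 16/2 = 8

8


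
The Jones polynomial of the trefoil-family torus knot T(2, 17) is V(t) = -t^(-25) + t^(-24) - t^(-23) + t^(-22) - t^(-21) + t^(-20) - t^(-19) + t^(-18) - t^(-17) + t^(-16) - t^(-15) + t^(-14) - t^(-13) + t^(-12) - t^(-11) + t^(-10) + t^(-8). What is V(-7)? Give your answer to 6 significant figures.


Substituting t = -7 into V(t) = -t^(-25) + t^(-24) - t^(-23) + t^(-22) - t^(-21) + t^(-20) - t^(-19) + t^(-18) - t^(-17) + t^(-16) - t^(-15) + t^(-14) - t^(-13) + t^(-12) - t^(-11) + t^(-10) + t^(-8):
  (-)t^(-25) = 7.45674e-22
  (+)t^(-24) = 5.21972e-21
  (-)t^(-23) = 3.6538e-20
  (+)t^(-22) = 2.55766e-19
  (-)t^(-21) = 1.79036e-18
  (+)t^(-20) = 1.25325e-17
  (-)t^(-19) = 8.77278e-17
  (+)t^(-18) = 6.14095e-16
  (-)t^(-17) = 4.29866e-15
  (+)t^(-16) = 3.00906e-14
  (-)t^(-15) = 2.10634e-13
  (+)t^(-14) = 1.47444e-12
  (-)t^(-13) = 1.03211e-11
  (+)t^(-12) = 7.22476e-11
  (-)t^(-11) = 5.05733e-10
  (+)t^(-10) = 3.54013e-09
  (+)t^(-8) = 1.73467e-07
Sum = (7.45674e-22) + (5.21972e-21) + (3.6538e-20) + (2.55766e-19) + (1.79036e-18) + (1.25325e-17) + (8.77278e-17) + (6.14095e-16) + (4.29866e-15) + (3.00906e-14) + (2.10634e-13) + (1.47444e-12) + (1.03211e-11) + (7.22476e-11) + (5.05733e-10) + (3.54013e-09) + (1.73467e-07)
= 1.775966809e-07
Rounded to 6 significant figures: 1.77597e-07

1.77597e-07


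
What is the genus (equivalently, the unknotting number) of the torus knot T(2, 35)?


For a torus knot T(p,q), both the unknotting number and genus equal (p-1)(q-1)/2.
= (2-1)(35-1)/2
= 1*34/2
= 34/2 = 17

17


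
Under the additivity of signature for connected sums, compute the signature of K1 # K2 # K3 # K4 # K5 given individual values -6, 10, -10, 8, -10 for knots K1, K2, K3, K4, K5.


The signature is additive under connected sum.
signature(K1 # K2 # K3 # K4 # K5) = (-6) + (10) + (-10) + (8) + (-10)
= -8

-8


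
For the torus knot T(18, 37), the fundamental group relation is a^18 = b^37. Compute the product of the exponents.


The relation is a^18 = b^37.
Product of exponents = 18 * 37
= 666

666


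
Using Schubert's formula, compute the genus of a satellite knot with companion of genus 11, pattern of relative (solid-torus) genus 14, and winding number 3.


Schubert: g(satellite) = g_rel(pattern) + |winding| * g(companion),
where g_rel(pattern) is the genus of the pattern relative to the solid torus.
= 14 + 3 * 11
= 14 + 33 = 47

47


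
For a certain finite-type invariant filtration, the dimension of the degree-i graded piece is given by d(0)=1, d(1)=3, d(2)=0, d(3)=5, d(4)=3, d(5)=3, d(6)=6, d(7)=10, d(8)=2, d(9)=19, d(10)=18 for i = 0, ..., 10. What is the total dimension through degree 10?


Total dimension = d(0) + d(1) + ... + d(10)
= 1 + 3 + 0 + 5 + 3 + 3 + 6 + 10 + 2 + 19 + 18
= 70

70


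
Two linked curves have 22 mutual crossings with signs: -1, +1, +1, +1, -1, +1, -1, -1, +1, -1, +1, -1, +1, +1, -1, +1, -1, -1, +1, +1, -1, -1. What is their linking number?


Step 1: Count positive crossings: 11
Step 2: Count negative crossings: 11
Step 3: Sum of signs = 11 - 11 = 0
Step 4: Linking number = sum/2 = 0/2 = 0

0


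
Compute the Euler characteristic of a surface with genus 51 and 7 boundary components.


chi = 2 - 2g - b
= 2 - 2*51 - 7
= 2 - 102 - 7 = -107

-107


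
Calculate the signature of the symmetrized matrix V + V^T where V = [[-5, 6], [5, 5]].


Step 1: V + V^T = [[-10, 11], [11, 10]]
Step 2: trace = 0, det = -221
Step 3: Discriminant = 0^2 - 4*(-221) = 884
Step 4: Eigenvalues: 14.8661, -14.8661
Step 5: Signature = (# positive eigenvalues) - (# negative eigenvalues) = 0

0


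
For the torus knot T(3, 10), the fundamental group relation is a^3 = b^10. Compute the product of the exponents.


The relation is a^3 = b^10.
Product of exponents = 3 * 10
= 30

30


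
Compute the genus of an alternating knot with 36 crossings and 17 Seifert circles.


For alternating knots, g = (c - s + 1)/2.
= (36 - 17 + 1)/2
= 20/2 = 10

10


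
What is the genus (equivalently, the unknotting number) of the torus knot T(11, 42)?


For a torus knot T(p,q), both the unknotting number and genus equal (p-1)(q-1)/2.
= (11-1)(42-1)/2
= 10*41/2
= 410/2 = 205

205


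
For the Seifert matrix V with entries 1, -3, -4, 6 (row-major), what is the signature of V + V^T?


Step 1: V + V^T = [[2, -7], [-7, 12]]
Step 2: trace = 14, det = -25
Step 3: Discriminant = 14^2 - 4*(-25) = 296
Step 4: Eigenvalues: 15.6023, -1.60233
Step 5: Signature = (# positive eigenvalues) - (# negative eigenvalues) = 0

0


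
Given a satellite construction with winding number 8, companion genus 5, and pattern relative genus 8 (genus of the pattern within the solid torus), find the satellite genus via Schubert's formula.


Schubert: g(satellite) = g_rel(pattern) + |winding| * g(companion),
where g_rel(pattern) is the genus of the pattern relative to the solid torus.
= 8 + 8 * 5
= 8 + 40 = 48

48


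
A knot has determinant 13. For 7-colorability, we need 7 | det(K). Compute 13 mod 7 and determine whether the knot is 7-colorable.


Step 1: A knot is p-colorable if and only if p divides its determinant.
Step 2: Compute 13 mod 7.
13 = 1 * 7 + 6
Step 3: 13 mod 7 = 6
Step 4: The knot is 7-colorable: no

6


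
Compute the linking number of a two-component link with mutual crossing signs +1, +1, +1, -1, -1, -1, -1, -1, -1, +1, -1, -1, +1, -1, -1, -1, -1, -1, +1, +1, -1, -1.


Step 1: Count positive crossings: 7
Step 2: Count negative crossings: 15
Step 3: Sum of signs = 7 - 15 = -8
Step 4: Linking number = sum/2 = -8/2 = -4

-4


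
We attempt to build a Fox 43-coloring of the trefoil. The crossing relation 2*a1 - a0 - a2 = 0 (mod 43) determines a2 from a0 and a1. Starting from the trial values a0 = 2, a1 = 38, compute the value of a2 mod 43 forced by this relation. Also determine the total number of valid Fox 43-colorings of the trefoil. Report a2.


Step 1: Apply the given crossing relation 2*a1 - a0 - a2 = 0 (mod 43).
  a2 = 2*a1 - a0 mod 43
  a2 = 2*38 - 2 mod 43
  a2 = 76 - 2 mod 43
  a2 = 74 mod 43 = 31
Step 2: The trefoil has determinant 3.
  Number of Fox p-colorings (p prime) is p^2 if p = 3, else p.
  Since 43 does not divide 3, only trivial (constant) colorings exist.
  (So the trial a0 = 2, a1 = 38 with a0 != a1 does NOT extend to a valid coloring of the whole trefoil: the other two crossing relations require 3*(a1 - a0) = 0 (mod 43), which fails.)
  Total colorings = 43
Step 3: a2 = 31, total Fox 43-colorings = 43

31


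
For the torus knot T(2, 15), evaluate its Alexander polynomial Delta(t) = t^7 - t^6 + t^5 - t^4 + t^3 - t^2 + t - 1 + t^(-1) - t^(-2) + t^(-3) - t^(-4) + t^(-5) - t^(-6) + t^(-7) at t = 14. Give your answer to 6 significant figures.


Substituting t = 14 into Delta(t) = t^7 - t^6 + t^5 - t^4 + t^3 - t^2 + t - 1 + t^(-1) - t^(-2) + t^(-3) - t^(-4) + t^(-5) - t^(-6) + t^(-7):
Term values: (105413504) + (-7529536) + (537824) + (-38416) + (2744) + (-196) + (14) + (-1) + (0.0714286) + (-0.00510204) + (0.000364431) + (-2.60308e-05) + (1.85934e-06) + (-1.3281e-07) + (9.48645e-09)
Sum = 98385937.07
Rounded to 6 significant figures: 9.83859e+07

9.83859e+07


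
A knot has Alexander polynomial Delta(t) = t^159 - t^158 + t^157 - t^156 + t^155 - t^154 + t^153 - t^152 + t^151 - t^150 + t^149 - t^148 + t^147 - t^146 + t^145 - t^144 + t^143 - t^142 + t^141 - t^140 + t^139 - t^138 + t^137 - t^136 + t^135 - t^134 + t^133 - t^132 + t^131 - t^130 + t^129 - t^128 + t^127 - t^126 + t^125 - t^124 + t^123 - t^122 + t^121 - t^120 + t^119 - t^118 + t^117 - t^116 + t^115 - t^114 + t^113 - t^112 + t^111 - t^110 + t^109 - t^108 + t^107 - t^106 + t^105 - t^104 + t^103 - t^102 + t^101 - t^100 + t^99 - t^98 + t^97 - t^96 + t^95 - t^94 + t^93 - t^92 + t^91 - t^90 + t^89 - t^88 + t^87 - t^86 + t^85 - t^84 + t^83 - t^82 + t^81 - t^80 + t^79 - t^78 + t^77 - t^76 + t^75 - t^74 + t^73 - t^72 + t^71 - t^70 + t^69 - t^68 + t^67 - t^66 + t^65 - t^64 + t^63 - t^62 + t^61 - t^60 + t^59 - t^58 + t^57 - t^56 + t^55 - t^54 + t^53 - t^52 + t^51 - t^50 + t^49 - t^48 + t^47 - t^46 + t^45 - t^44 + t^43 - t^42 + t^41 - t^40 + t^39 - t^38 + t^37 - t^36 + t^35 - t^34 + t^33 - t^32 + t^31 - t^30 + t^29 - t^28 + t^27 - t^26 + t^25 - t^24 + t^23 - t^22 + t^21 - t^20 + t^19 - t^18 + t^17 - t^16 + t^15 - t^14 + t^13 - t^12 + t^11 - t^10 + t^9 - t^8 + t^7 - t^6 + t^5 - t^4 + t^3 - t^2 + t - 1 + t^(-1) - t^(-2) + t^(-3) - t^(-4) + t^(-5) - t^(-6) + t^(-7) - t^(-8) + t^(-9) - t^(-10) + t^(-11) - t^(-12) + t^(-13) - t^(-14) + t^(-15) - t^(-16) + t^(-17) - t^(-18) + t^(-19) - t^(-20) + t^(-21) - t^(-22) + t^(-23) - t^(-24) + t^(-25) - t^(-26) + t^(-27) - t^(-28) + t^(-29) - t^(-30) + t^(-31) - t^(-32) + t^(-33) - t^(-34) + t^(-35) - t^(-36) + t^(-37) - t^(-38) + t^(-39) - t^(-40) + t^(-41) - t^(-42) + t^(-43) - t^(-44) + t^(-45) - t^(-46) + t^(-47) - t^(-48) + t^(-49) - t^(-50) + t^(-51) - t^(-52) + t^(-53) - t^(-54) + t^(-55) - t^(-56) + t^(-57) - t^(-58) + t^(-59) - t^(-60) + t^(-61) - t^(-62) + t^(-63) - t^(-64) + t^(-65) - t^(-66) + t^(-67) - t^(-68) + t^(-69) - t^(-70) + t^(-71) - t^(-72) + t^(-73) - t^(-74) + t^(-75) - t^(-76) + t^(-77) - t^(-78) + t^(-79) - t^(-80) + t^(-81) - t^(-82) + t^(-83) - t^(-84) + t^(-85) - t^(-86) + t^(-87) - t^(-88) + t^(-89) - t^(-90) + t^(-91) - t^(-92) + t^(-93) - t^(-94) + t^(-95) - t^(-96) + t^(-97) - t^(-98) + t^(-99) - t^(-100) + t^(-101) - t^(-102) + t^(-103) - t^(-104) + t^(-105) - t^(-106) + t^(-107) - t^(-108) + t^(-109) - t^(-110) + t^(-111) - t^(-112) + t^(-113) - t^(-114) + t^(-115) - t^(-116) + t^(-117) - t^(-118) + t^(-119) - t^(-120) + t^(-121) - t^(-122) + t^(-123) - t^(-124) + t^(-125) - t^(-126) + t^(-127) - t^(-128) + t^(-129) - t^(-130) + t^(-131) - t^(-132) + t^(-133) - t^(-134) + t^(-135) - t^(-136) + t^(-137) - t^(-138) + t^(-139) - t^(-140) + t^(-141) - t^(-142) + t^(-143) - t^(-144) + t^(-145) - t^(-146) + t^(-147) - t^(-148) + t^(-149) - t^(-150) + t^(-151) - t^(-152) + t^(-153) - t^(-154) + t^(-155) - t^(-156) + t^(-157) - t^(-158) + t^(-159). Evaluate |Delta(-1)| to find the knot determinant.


Step 1: The polynomial has 319 terms with alternating signs, exponents from 159 down to -159.
Step 2: Substitute t = -1. The i-th term has coefficient (-1)^i and exponent (m-i),
  so its value is (-1)^i * (-1)^(m-i) = (-1)^m = -1 for every i.
Step 3: All 319 terms equal -1, so Delta(-1) = 319 * (-1) = -319
Step 4: |Delta(-1)| = 319

319


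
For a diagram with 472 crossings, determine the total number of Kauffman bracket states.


Each crossing contributes 2 choices (A-smoothing or B-smoothing).
Total states = 2^472 = 12194330274671844653834364178879555881830461494785043558043581873536608354764709453594945715091765512343073949692994620685343654997219864477696

12194330274671844653834364178879555881830461494785043558043581873536608354764709453594945715091765512343073949692994620685343654997219864477696


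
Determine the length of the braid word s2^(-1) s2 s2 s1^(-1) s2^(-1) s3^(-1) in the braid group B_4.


The word length counts the number of generators (including inverses).
Listing each generator: s2^(-1), s2, s2, s1^(-1), s2^(-1), s3^(-1)
There are 6 generators in this braid word.

6


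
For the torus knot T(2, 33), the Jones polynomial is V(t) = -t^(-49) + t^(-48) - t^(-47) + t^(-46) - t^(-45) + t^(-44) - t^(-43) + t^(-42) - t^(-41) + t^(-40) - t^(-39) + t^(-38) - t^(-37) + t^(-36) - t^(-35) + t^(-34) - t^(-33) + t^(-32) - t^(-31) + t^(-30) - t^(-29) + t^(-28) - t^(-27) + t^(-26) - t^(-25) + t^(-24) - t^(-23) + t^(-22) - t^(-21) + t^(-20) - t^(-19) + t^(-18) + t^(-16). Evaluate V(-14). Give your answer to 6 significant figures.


Substituting t = -14 into V(t) = -t^(-49) + t^(-48) - t^(-47) + t^(-46) - t^(-45) + t^(-44) - t^(-43) + t^(-42) - t^(-41) + t^(-40) - t^(-39) + t^(-38) - t^(-37) + t^(-36) - t^(-35) + t^(-34) - t^(-33) + t^(-32) - t^(-31) + t^(-30) - t^(-29) + t^(-28) - t^(-27) + t^(-26) - t^(-25) + t^(-24) - t^(-23) + t^(-22) - t^(-21) + t^(-20) - t^(-19) + t^(-18) + t^(-16):
  (-)t^(-49) = 6.91395e-57
  (+)t^(-48) = 9.67953e-56
  (-)t^(-47) = 1.35513e-54
  (+)t^(-46) = 1.89719e-53
  (-)t^(-45) = 2.65606e-52
  (+)t^(-44) = 3.71849e-51
  (-)t^(-43) = 5.20588e-50
  (+)t^(-42) = 7.28824e-49
  (-)t^(-41) = 1.02035e-47
  (+)t^(-40) = 1.42849e-46
  (-)t^(-39) = 1.99989e-45
  (+)t^(-38) = 2.79985e-44
  (-)t^(-37) = 3.91979e-43
  (+)t^(-36) = 5.4877e-42
  (-)t^(-35) = 7.68279e-41
  (+)t^(-34) = 1.07559e-39
  (-)t^(-33) = 1.50583e-38
  (+)t^(-32) = 2.10816e-37
  (-)t^(-31) = 2.95142e-36
  (+)t^(-30) = 4.13199e-35
  (-)t^(-29) = 5.78478e-34
  (+)t^(-28) = 8.09869e-33
  (-)t^(-27) = 1.13382e-31
  (+)t^(-26) = 1.58734e-30
  (-)t^(-25) = 2.22228e-29
  (+)t^(-24) = 3.11119e-28
  (-)t^(-23) = 4.35567e-27
  (+)t^(-22) = 6.09794e-26
  (-)t^(-21) = 8.53712e-25
  (+)t^(-20) = 1.1952e-23
  (-)t^(-19) = 1.67327e-22
  (+)t^(-18) = 2.34258e-21
  (+)t^(-16) = 4.59147e-19
Sum = (6.91395e-57) + (9.67953e-56) + (1.35513e-54) + (1.89719e-53) + (2.65606e-52) + (3.71849e-51) + (5.20588e-50) + (7.28824e-49) + (1.02035e-47) + (1.42849e-46) + (1.99989e-45) + (2.79985e-44) + (3.91979e-43) + (5.4877e-42) + (7.68279e-41) + (1.07559e-39) + (1.50583e-38) + (2.10816e-37) + (2.95142e-36) + (4.13199e-35) + (5.78478e-34) + (8.09869e-33) + (1.13382e-31) + (1.58734e-30) + (2.22228e-29) + (3.11119e-28) + (4.35567e-27) + (6.09794e-26) + (8.53712e-25) + (1.1952e-23) + (1.67327e-22) + (2.34258e-21) + (4.59147e-19)
= 4.616694435e-19
Rounded to 6 significant figures: 4.61669e-19

4.61669e-19


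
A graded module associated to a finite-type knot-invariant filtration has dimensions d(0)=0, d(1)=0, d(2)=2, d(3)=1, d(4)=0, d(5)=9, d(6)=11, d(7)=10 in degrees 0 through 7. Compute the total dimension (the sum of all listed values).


Total dimension = d(0) + d(1) + ... + d(7)
= 0 + 0 + 2 + 1 + 0 + 9 + 11 + 10
= 33

33


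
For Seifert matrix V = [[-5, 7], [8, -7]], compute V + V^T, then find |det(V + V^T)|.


Step 1: Form V + V^T where V = [[-5, 7], [8, -7]]
  V^T = [[-5, 8], [7, -7]]
  V + V^T = [[-10, 15], [15, -14]]
Step 2: det(V + V^T) = (-10)*(-14) - 15*15
  = 140 - 225 = -85
Step 3: Knot determinant = |det(V + V^T)| = |-85| = 85

85


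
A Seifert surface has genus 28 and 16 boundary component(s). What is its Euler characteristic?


chi = 2 - 2g - b
= 2 - 2*28 - 16
= 2 - 56 - 16 = -70

-70


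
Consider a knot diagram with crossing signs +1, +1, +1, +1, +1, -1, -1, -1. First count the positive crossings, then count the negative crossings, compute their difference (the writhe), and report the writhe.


Step 1: Count positive crossings (+1).
Positive crossings: 5
Step 2: Count negative crossings (-1).
Negative crossings: 3
Step 3: Writhe = (positive) - (negative)
w = 5 - 3 = 2
Step 4: |w| = 2, and w is positive

2


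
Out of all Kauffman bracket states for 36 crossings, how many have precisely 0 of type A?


We choose which 0 of 36 crossings get A-smoothings.
C(36, 0) = 36! / (0! * 36!)
= 1

1


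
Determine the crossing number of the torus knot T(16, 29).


For a torus knot T(p, q) with gcd(p,q)=1,
the crossing number is min(p*(q-1), q*(p-1)).
p*(q-1) = 16*28 = 448
q*(p-1) = 29*15 = 435
min(448, 435) = 435

435


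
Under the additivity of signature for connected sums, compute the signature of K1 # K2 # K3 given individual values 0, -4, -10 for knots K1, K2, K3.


The signature is additive under connected sum.
signature(K1 # K2 # K3) = (0) + (-4) + (-10)
= -14

-14


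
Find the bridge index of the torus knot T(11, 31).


The bridge number of T(p,q) is min(p,q).
min(11, 31) = 11

11


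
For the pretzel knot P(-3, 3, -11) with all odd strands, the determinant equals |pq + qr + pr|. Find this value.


Step 1: Compute pq + qr + pr.
pq = (-3)*3 = -9
qr = 3*(-11) = -33
pr = (-3)*(-11) = 33
pq + qr + pr = -9 + (-33) + 33 = -9
Step 2: Take absolute value.
det(P(-3,3,-11)) = |-9| = 9

9


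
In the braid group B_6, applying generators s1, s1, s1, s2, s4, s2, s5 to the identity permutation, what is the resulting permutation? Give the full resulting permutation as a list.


Starting with identity [1, 2, 3, 4, 5, 6].
Apply generators in sequence:
  After s1: [2, 1, 3, 4, 5, 6]
  After s1: [1, 2, 3, 4, 5, 6]
  After s1: [2, 1, 3, 4, 5, 6]
  After s2: [2, 3, 1, 4, 5, 6]
  After s4: [2, 3, 1, 5, 4, 6]
  After s2: [2, 1, 3, 5, 4, 6]
  After s5: [2, 1, 3, 5, 6, 4]
Final permutation: [2, 1, 3, 5, 6, 4]

[2, 1, 3, 5, 6, 4]


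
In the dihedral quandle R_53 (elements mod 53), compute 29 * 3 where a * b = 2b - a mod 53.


29 * 3 = 2*3 - 29 mod 53
= 6 - 29 mod 53
= -23 mod 53 = 30

30


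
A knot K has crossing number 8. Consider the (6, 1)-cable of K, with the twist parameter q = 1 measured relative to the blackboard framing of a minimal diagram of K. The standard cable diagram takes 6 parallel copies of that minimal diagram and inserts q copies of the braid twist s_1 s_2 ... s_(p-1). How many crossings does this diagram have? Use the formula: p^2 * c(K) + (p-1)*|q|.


Step 1: Each of the c(K) crossings of the companion diagram becomes p*p = p^2 crossings among the p parallel strands, and each of the |q| twists s_1 s_2 ... s_(p-1) adds (p-1) crossings.
  Crossings = p^2 * c(K) + (p-1)*|q|
Step 2: = 6^2 * 8 + (6-1)*1
Step 3: = 36*8 + 5*1
Step 4: = 288 + 5 = 293

293


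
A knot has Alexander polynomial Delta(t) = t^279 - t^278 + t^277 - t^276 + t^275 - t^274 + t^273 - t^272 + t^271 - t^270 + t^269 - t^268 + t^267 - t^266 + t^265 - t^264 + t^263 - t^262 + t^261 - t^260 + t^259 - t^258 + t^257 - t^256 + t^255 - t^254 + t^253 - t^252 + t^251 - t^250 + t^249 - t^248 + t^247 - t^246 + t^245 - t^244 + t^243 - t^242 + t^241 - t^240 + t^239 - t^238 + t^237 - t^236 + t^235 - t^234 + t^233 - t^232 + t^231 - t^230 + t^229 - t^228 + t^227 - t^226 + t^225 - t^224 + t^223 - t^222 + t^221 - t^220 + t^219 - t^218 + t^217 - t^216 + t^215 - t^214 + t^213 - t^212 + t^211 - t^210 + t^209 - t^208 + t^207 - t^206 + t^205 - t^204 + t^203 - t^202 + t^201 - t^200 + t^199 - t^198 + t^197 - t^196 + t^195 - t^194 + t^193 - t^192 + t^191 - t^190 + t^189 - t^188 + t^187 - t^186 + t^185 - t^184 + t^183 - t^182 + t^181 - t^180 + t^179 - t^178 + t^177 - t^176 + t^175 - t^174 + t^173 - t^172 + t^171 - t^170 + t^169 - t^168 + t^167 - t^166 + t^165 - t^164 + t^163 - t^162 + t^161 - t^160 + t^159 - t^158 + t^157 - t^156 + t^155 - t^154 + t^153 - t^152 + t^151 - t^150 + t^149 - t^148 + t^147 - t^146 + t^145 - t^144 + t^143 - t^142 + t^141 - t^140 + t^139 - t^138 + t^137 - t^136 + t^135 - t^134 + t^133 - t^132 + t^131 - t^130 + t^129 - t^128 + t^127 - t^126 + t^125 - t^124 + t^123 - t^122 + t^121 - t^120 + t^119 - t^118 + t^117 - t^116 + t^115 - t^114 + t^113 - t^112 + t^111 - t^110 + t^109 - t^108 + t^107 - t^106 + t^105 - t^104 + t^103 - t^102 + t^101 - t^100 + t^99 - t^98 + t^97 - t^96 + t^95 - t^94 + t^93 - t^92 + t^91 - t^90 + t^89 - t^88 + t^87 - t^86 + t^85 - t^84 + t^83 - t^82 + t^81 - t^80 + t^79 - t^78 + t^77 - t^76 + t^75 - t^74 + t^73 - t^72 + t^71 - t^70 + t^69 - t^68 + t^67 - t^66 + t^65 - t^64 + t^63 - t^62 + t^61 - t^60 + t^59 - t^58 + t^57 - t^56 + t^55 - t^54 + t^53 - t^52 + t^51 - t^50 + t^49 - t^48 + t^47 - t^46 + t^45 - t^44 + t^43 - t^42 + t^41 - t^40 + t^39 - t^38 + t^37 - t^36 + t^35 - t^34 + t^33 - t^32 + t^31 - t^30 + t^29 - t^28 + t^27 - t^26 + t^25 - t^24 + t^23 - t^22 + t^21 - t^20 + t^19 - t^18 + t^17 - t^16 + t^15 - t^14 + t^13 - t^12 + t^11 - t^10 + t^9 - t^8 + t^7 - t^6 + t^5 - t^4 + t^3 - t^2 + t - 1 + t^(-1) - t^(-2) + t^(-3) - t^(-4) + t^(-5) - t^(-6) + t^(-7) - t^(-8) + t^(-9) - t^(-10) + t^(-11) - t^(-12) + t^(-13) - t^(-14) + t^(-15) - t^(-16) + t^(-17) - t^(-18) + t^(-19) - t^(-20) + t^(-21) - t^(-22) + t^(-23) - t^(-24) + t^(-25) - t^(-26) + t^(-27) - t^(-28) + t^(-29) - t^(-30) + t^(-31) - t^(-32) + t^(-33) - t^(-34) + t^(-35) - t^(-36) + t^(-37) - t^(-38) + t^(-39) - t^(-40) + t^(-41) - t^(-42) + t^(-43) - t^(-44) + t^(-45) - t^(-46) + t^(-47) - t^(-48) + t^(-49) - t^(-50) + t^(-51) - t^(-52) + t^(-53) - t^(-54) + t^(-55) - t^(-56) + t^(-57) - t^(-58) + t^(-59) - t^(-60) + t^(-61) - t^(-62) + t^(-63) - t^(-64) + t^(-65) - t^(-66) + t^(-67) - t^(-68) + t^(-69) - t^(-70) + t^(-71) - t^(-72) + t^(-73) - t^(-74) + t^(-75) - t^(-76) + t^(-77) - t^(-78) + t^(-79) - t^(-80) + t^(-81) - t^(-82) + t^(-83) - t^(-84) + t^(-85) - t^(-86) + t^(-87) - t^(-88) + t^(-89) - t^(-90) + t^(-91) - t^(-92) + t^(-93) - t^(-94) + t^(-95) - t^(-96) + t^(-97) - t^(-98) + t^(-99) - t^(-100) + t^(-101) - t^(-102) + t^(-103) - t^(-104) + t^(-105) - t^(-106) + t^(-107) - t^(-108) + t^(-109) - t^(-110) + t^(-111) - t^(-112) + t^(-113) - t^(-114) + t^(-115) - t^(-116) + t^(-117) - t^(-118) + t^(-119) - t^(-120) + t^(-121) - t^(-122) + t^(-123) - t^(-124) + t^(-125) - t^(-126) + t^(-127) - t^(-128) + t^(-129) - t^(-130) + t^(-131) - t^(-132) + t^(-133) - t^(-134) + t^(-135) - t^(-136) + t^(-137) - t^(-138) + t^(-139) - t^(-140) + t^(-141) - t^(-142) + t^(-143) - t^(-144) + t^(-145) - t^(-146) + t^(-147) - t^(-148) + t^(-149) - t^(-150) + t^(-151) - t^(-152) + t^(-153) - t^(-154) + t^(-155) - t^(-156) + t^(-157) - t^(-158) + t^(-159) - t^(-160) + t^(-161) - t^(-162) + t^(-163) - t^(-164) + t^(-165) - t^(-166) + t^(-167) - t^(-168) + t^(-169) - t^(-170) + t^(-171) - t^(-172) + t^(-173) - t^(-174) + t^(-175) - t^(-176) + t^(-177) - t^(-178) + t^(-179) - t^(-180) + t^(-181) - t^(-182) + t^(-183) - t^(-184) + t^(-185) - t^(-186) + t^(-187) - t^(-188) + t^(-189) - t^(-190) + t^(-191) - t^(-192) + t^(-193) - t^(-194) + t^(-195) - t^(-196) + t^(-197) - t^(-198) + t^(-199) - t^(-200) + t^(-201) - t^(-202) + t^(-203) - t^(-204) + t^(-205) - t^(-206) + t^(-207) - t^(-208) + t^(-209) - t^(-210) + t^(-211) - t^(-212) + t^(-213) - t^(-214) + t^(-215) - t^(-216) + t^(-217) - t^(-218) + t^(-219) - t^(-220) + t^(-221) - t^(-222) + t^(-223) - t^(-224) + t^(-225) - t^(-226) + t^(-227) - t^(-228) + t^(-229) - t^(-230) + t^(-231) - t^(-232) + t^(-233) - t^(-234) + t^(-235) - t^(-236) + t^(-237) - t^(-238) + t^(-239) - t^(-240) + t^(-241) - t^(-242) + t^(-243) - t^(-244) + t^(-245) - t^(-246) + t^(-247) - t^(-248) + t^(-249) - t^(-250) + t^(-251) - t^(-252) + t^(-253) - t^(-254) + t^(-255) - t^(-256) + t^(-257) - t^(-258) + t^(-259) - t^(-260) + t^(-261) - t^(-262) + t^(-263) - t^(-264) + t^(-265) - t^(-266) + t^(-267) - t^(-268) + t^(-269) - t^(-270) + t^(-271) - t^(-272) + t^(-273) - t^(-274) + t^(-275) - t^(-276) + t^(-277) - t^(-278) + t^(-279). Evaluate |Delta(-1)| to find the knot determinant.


Step 1: The polynomial has 559 terms with alternating signs, exponents from 279 down to -279.
Step 2: Substitute t = -1. The i-th term has coefficient (-1)^i and exponent (m-i),
  so its value is (-1)^i * (-1)^(m-i) = (-1)^m = -1 for every i.
Step 3: All 559 terms equal -1, so Delta(-1) = 559 * (-1) = -559
Step 4: |Delta(-1)| = 559

559


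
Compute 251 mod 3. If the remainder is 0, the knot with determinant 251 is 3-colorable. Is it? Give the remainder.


Step 1: A knot is p-colorable if and only if p divides its determinant.
Step 2: Compute 251 mod 3.
251 = 83 * 3 + 2
Step 3: 251 mod 3 = 2
Step 4: The knot is 3-colorable: no

2


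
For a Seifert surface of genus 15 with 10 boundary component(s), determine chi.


chi = 2 - 2g - b
= 2 - 2*15 - 10
= 2 - 30 - 10 = -38

-38


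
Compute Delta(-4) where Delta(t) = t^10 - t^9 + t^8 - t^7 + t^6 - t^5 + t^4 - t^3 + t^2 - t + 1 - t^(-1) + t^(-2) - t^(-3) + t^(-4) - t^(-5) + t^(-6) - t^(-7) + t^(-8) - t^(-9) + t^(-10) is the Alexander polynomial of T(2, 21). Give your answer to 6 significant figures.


Substituting t = -4 into Delta(t) = t^10 - t^9 + t^8 - t^7 + t^6 - t^5 + t^4 - t^3 + t^2 - t + 1 - t^(-1) + t^(-2) - t^(-3) + t^(-4) - t^(-5) + t^(-6) - t^(-7) + t^(-8) - t^(-9) + t^(-10):
Term values: (1048576) + (262144) + (65536) + (16384) + (4096) + (1024) + (256) + (64) + (16) + (4) + (1) + (0.25) + (0.0625) + (0.015625) + (0.00390625) + (0.000976562) + (0.000244141) + (6.10352e-05) + (1.52588e-05) + (3.8147e-06) + (9.53674e-07)
Sum = 1398101.333
Rounded to 6 significant figures: 1.3981e+06

1.3981e+06


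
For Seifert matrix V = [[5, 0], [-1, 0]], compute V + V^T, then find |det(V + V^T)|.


Step 1: Form V + V^T where V = [[5, 0], [-1, 0]]
  V^T = [[5, -1], [0, 0]]
  V + V^T = [[10, -1], [-1, 0]]
Step 2: det(V + V^T) = 10*0 - (-1)*(-1)
  = 0 - 1 = -1
Step 3: Knot determinant = |det(V + V^T)| = |-1| = 1

1


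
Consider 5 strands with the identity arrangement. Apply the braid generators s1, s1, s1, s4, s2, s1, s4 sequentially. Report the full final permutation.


Starting with identity [1, 2, 3, 4, 5].
Apply generators in sequence:
  After s1: [2, 1, 3, 4, 5]
  After s1: [1, 2, 3, 4, 5]
  After s1: [2, 1, 3, 4, 5]
  After s4: [2, 1, 3, 5, 4]
  After s2: [2, 3, 1, 5, 4]
  After s1: [3, 2, 1, 5, 4]
  After s4: [3, 2, 1, 4, 5]
Final permutation: [3, 2, 1, 4, 5]

[3, 2, 1, 4, 5]


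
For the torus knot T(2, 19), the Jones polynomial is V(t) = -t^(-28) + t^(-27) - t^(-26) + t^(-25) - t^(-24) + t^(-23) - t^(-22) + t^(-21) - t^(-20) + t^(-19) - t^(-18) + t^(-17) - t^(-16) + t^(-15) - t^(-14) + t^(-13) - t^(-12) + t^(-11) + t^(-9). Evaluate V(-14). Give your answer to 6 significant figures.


Substituting t = -14 into V(t) = -t^(-28) + t^(-27) - t^(-26) + t^(-25) - t^(-24) + t^(-23) - t^(-22) + t^(-21) - t^(-20) + t^(-19) - t^(-18) + t^(-17) - t^(-16) + t^(-15) - t^(-14) + t^(-13) - t^(-12) + t^(-11) + t^(-9):
  (-)t^(-28) = -8.09869e-33
  (+)t^(-27) = -1.13382e-31
  (-)t^(-26) = -1.58734e-30
  (+)t^(-25) = -2.22228e-29
  (-)t^(-24) = -3.11119e-28
  (+)t^(-23) = -4.35567e-27
  (-)t^(-22) = -6.09794e-26
  (+)t^(-21) = -8.53712e-25
  (-)t^(-20) = -1.1952e-23
  (+)t^(-19) = -1.67327e-22
  (-)t^(-18) = -2.34258e-21
  (+)t^(-17) = -3.27962e-20
  (-)t^(-16) = -4.59147e-19
  (+)t^(-15) = -6.42805e-18
  (-)t^(-14) = -8.99927e-17
  (+)t^(-13) = -1.2599e-15
  (-)t^(-12) = -1.76386e-14
  (+)t^(-11) = -2.4694e-13
  (+)t^(-9) = -4.84003e-11
Sum = (-8.09869e-33) + (-1.13382e-31) + (-1.58734e-30) + (-2.22228e-29) + (-3.11119e-28) + (-4.35567e-27) + (-6.09794e-26) + (-8.53712e-25) + (-1.1952e-23) + (-1.67327e-22) + (-2.34258e-21) + (-3.27962e-20) + (-4.59147e-19) + (-6.42805e-18) + (-8.99927e-17) + (-1.2599e-15) + (-1.76386e-14) + (-2.4694e-13) + (-4.84003e-11)
= -4.866619373e-11
Rounded to 6 significant figures: -4.86662e-11

-4.86662e-11


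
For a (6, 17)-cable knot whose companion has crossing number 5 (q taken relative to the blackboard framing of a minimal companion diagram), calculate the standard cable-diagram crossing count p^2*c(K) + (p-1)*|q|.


Step 1: Each of the c(K) crossings of the companion diagram becomes p*p = p^2 crossings among the p parallel strands, and each of the |q| twists s_1 s_2 ... s_(p-1) adds (p-1) crossings.
  Crossings = p^2 * c(K) + (p-1)*|q|
Step 2: = 6^2 * 5 + (6-1)*17
Step 3: = 36*5 + 5*17
Step 4: = 180 + 85 = 265

265


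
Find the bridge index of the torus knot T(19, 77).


The bridge number of T(p,q) is min(p,q).
min(19, 77) = 19

19


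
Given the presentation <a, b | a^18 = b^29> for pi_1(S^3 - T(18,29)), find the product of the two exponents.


The relation is a^18 = b^29.
Product of exponents = 18 * 29
= 522

522


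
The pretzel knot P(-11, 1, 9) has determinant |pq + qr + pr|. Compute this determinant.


Step 1: Compute pq + qr + pr.
pq = (-11)*1 = -11
qr = 1*9 = 9
pr = (-11)*9 = -99
pq + qr + pr = -11 + 9 + (-99) = -101
Step 2: Take absolute value.
det(P(-11,1,9)) = |-101| = 101

101


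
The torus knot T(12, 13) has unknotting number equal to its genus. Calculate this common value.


For a torus knot T(p,q), both the unknotting number and genus equal (p-1)(q-1)/2.
= (12-1)(13-1)/2
= 11*12/2
= 132/2 = 66

66


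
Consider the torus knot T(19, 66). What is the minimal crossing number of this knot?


For a torus knot T(p, q) with gcd(p,q)=1,
the crossing number is min(p*(q-1), q*(p-1)).
p*(q-1) = 19*65 = 1235
q*(p-1) = 66*18 = 1188
min(1235, 1188) = 1188

1188


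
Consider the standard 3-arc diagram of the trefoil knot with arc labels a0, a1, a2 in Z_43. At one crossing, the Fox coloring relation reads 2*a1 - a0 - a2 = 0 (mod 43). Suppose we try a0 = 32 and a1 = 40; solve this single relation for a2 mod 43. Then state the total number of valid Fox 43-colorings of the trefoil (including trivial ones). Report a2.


Step 1: Apply the given crossing relation 2*a1 - a0 - a2 = 0 (mod 43).
  a2 = 2*a1 - a0 mod 43
  a2 = 2*40 - 32 mod 43
  a2 = 80 - 32 mod 43
  a2 = 48 mod 43 = 5
Step 2: The trefoil has determinant 3.
  Number of Fox p-colorings (p prime) is p^2 if p = 3, else p.
  Since 43 does not divide 3, only trivial (constant) colorings exist.
  (So the trial a0 = 32, a1 = 40 with a0 != a1 does NOT extend to a valid coloring of the whole trefoil: the other two crossing relations require 3*(a1 - a0) = 0 (mod 43), which fails.)
  Total colorings = 43
Step 3: a2 = 5, total Fox 43-colorings = 43

5


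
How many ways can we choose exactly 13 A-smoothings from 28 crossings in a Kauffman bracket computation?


We choose which 13 of 28 crossings get A-smoothings.
C(28, 13) = 28! / (13! * 15!)
= 37442160

37442160


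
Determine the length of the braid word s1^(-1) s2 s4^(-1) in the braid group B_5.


The word length counts the number of generators (including inverses).
Listing each generator: s1^(-1), s2, s4^(-1)
There are 3 generators in this braid word.

3
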